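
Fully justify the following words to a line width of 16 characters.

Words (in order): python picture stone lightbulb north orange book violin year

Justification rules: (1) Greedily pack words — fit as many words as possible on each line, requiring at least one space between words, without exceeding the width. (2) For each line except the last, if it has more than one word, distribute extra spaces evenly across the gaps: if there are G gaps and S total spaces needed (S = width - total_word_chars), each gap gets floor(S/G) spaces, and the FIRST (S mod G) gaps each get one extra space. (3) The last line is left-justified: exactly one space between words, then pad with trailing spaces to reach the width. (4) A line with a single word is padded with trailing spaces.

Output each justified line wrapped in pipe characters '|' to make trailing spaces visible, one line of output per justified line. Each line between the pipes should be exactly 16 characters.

Answer: |python   picture|
|stone  lightbulb|
|north     orange|
|book violin year|

Derivation:
Line 1: ['python', 'picture'] (min_width=14, slack=2)
Line 2: ['stone', 'lightbulb'] (min_width=15, slack=1)
Line 3: ['north', 'orange'] (min_width=12, slack=4)
Line 4: ['book', 'violin', 'year'] (min_width=16, slack=0)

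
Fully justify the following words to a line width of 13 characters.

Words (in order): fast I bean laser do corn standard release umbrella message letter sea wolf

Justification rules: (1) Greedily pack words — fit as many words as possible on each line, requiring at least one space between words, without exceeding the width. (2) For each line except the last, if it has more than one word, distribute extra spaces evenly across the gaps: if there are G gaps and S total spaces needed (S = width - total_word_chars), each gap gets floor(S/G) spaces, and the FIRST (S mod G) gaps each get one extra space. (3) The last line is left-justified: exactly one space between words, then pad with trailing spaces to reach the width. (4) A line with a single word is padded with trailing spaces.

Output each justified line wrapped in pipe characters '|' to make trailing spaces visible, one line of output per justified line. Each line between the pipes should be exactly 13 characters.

Line 1: ['fast', 'I', 'bean'] (min_width=11, slack=2)
Line 2: ['laser', 'do', 'corn'] (min_width=13, slack=0)
Line 3: ['standard'] (min_width=8, slack=5)
Line 4: ['release'] (min_width=7, slack=6)
Line 5: ['umbrella'] (min_width=8, slack=5)
Line 6: ['message'] (min_width=7, slack=6)
Line 7: ['letter', 'sea'] (min_width=10, slack=3)
Line 8: ['wolf'] (min_width=4, slack=9)

Answer: |fast  I  bean|
|laser do corn|
|standard     |
|release      |
|umbrella     |
|message      |
|letter    sea|
|wolf         |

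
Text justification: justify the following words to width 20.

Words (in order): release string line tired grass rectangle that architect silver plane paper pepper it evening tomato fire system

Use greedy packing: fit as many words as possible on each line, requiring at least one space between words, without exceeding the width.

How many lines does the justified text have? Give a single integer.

Answer: 7

Derivation:
Line 1: ['release', 'string', 'line'] (min_width=19, slack=1)
Line 2: ['tired', 'grass'] (min_width=11, slack=9)
Line 3: ['rectangle', 'that'] (min_width=14, slack=6)
Line 4: ['architect', 'silver'] (min_width=16, slack=4)
Line 5: ['plane', 'paper', 'pepper'] (min_width=18, slack=2)
Line 6: ['it', 'evening', 'tomato'] (min_width=17, slack=3)
Line 7: ['fire', 'system'] (min_width=11, slack=9)
Total lines: 7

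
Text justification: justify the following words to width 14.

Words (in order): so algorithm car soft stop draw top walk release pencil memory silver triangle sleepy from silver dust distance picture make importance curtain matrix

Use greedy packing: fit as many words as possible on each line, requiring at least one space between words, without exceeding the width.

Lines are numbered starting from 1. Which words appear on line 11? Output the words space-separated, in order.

Line 1: ['so', 'algorithm'] (min_width=12, slack=2)
Line 2: ['car', 'soft', 'stop'] (min_width=13, slack=1)
Line 3: ['draw', 'top', 'walk'] (min_width=13, slack=1)
Line 4: ['release', 'pencil'] (min_width=14, slack=0)
Line 5: ['memory', 'silver'] (min_width=13, slack=1)
Line 6: ['triangle'] (min_width=8, slack=6)
Line 7: ['sleepy', 'from'] (min_width=11, slack=3)
Line 8: ['silver', 'dust'] (min_width=11, slack=3)
Line 9: ['distance'] (min_width=8, slack=6)
Line 10: ['picture', 'make'] (min_width=12, slack=2)
Line 11: ['importance'] (min_width=10, slack=4)
Line 12: ['curtain', 'matrix'] (min_width=14, slack=0)

Answer: importance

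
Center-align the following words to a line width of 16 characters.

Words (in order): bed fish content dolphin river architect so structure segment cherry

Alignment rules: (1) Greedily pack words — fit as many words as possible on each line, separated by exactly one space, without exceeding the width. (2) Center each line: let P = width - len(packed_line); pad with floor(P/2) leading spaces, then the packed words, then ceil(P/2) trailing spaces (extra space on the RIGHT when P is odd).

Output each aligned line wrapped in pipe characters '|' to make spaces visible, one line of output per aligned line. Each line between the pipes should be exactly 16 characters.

Answer: |bed fish content|
| dolphin river  |
|  architect so  |
|   structure    |
| segment cherry |

Derivation:
Line 1: ['bed', 'fish', 'content'] (min_width=16, slack=0)
Line 2: ['dolphin', 'river'] (min_width=13, slack=3)
Line 3: ['architect', 'so'] (min_width=12, slack=4)
Line 4: ['structure'] (min_width=9, slack=7)
Line 5: ['segment', 'cherry'] (min_width=14, slack=2)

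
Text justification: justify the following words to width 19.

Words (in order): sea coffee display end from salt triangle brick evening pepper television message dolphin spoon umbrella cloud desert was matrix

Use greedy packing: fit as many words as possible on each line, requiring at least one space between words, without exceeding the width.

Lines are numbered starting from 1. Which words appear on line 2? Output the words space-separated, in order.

Answer: end from salt

Derivation:
Line 1: ['sea', 'coffee', 'display'] (min_width=18, slack=1)
Line 2: ['end', 'from', 'salt'] (min_width=13, slack=6)
Line 3: ['triangle', 'brick'] (min_width=14, slack=5)
Line 4: ['evening', 'pepper'] (min_width=14, slack=5)
Line 5: ['television', 'message'] (min_width=18, slack=1)
Line 6: ['dolphin', 'spoon'] (min_width=13, slack=6)
Line 7: ['umbrella', 'cloud'] (min_width=14, slack=5)
Line 8: ['desert', 'was', 'matrix'] (min_width=17, slack=2)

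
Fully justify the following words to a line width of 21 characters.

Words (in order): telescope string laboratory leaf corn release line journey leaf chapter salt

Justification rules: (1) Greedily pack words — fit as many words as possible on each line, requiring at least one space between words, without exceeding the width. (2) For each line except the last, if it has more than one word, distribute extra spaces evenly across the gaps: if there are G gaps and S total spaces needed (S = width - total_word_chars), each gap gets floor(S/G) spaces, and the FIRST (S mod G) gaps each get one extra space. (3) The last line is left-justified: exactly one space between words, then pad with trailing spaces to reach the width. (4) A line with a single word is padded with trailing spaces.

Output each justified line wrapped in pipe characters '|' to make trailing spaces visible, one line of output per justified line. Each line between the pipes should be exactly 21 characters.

Line 1: ['telescope', 'string'] (min_width=16, slack=5)
Line 2: ['laboratory', 'leaf', 'corn'] (min_width=20, slack=1)
Line 3: ['release', 'line', 'journey'] (min_width=20, slack=1)
Line 4: ['leaf', 'chapter', 'salt'] (min_width=17, slack=4)

Answer: |telescope      string|
|laboratory  leaf corn|
|release  line journey|
|leaf chapter salt    |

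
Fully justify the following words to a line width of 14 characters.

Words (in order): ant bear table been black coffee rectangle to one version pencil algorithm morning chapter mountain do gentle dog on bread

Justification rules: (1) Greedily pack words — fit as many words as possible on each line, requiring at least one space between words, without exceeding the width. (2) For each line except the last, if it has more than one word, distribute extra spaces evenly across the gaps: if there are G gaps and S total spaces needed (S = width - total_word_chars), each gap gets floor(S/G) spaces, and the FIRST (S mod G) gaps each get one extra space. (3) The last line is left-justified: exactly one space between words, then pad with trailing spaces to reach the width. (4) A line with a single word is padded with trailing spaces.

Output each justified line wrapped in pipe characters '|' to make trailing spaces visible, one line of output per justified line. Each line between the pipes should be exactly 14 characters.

Line 1: ['ant', 'bear', 'table'] (min_width=14, slack=0)
Line 2: ['been', 'black'] (min_width=10, slack=4)
Line 3: ['coffee'] (min_width=6, slack=8)
Line 4: ['rectangle', 'to'] (min_width=12, slack=2)
Line 5: ['one', 'version'] (min_width=11, slack=3)
Line 6: ['pencil'] (min_width=6, slack=8)
Line 7: ['algorithm'] (min_width=9, slack=5)
Line 8: ['morning'] (min_width=7, slack=7)
Line 9: ['chapter'] (min_width=7, slack=7)
Line 10: ['mountain', 'do'] (min_width=11, slack=3)
Line 11: ['gentle', 'dog', 'on'] (min_width=13, slack=1)
Line 12: ['bread'] (min_width=5, slack=9)

Answer: |ant bear table|
|been     black|
|coffee        |
|rectangle   to|
|one    version|
|pencil        |
|algorithm     |
|morning       |
|chapter       |
|mountain    do|
|gentle  dog on|
|bread         |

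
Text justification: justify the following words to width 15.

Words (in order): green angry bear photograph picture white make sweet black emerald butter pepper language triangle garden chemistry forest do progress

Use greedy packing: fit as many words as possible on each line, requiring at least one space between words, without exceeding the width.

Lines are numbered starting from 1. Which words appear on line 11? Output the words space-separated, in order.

Answer: progress

Derivation:
Line 1: ['green', 'angry'] (min_width=11, slack=4)
Line 2: ['bear', 'photograph'] (min_width=15, slack=0)
Line 3: ['picture', 'white'] (min_width=13, slack=2)
Line 4: ['make', 'sweet'] (min_width=10, slack=5)
Line 5: ['black', 'emerald'] (min_width=13, slack=2)
Line 6: ['butter', 'pepper'] (min_width=13, slack=2)
Line 7: ['language'] (min_width=8, slack=7)
Line 8: ['triangle', 'garden'] (min_width=15, slack=0)
Line 9: ['chemistry'] (min_width=9, slack=6)
Line 10: ['forest', 'do'] (min_width=9, slack=6)
Line 11: ['progress'] (min_width=8, slack=7)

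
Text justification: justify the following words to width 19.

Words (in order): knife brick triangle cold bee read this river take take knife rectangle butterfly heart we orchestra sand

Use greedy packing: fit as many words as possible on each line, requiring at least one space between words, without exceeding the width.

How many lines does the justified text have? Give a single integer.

Answer: 7

Derivation:
Line 1: ['knife', 'brick'] (min_width=11, slack=8)
Line 2: ['triangle', 'cold', 'bee'] (min_width=17, slack=2)
Line 3: ['read', 'this', 'river'] (min_width=15, slack=4)
Line 4: ['take', 'take', 'knife'] (min_width=15, slack=4)
Line 5: ['rectangle', 'butterfly'] (min_width=19, slack=0)
Line 6: ['heart', 'we', 'orchestra'] (min_width=18, slack=1)
Line 7: ['sand'] (min_width=4, slack=15)
Total lines: 7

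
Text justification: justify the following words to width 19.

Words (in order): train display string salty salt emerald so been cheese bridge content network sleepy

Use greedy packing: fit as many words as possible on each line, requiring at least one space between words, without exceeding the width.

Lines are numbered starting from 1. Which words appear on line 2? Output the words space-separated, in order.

Line 1: ['train', 'display'] (min_width=13, slack=6)
Line 2: ['string', 'salty', 'salt'] (min_width=17, slack=2)
Line 3: ['emerald', 'so', 'been'] (min_width=15, slack=4)
Line 4: ['cheese', 'bridge'] (min_width=13, slack=6)
Line 5: ['content', 'network'] (min_width=15, slack=4)
Line 6: ['sleepy'] (min_width=6, slack=13)

Answer: string salty salt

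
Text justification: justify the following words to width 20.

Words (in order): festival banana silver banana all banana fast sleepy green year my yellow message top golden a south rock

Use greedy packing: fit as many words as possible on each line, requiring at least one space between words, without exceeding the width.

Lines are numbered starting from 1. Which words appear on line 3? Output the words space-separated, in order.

Answer: banana fast sleepy

Derivation:
Line 1: ['festival', 'banana'] (min_width=15, slack=5)
Line 2: ['silver', 'banana', 'all'] (min_width=17, slack=3)
Line 3: ['banana', 'fast', 'sleepy'] (min_width=18, slack=2)
Line 4: ['green', 'year', 'my', 'yellow'] (min_width=20, slack=0)
Line 5: ['message', 'top', 'golden', 'a'] (min_width=20, slack=0)
Line 6: ['south', 'rock'] (min_width=10, slack=10)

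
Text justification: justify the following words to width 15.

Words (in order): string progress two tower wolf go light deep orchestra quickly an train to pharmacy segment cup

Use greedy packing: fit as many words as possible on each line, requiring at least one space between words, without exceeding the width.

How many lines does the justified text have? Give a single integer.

Answer: 8

Derivation:
Line 1: ['string', 'progress'] (min_width=15, slack=0)
Line 2: ['two', 'tower', 'wolf'] (min_width=14, slack=1)
Line 3: ['go', 'light', 'deep'] (min_width=13, slack=2)
Line 4: ['orchestra'] (min_width=9, slack=6)
Line 5: ['quickly', 'an'] (min_width=10, slack=5)
Line 6: ['train', 'to'] (min_width=8, slack=7)
Line 7: ['pharmacy'] (min_width=8, slack=7)
Line 8: ['segment', 'cup'] (min_width=11, slack=4)
Total lines: 8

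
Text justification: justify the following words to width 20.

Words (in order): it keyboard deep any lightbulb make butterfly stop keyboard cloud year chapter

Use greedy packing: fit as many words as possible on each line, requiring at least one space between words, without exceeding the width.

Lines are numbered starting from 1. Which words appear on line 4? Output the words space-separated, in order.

Answer: keyboard cloud year

Derivation:
Line 1: ['it', 'keyboard', 'deep', 'any'] (min_width=20, slack=0)
Line 2: ['lightbulb', 'make'] (min_width=14, slack=6)
Line 3: ['butterfly', 'stop'] (min_width=14, slack=6)
Line 4: ['keyboard', 'cloud', 'year'] (min_width=19, slack=1)
Line 5: ['chapter'] (min_width=7, slack=13)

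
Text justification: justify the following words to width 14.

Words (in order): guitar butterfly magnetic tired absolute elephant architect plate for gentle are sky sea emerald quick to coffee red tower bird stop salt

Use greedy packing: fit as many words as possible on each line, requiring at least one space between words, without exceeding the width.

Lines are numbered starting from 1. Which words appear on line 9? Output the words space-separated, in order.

Answer: sea emerald

Derivation:
Line 1: ['guitar'] (min_width=6, slack=8)
Line 2: ['butterfly'] (min_width=9, slack=5)
Line 3: ['magnetic', 'tired'] (min_width=14, slack=0)
Line 4: ['absolute'] (min_width=8, slack=6)
Line 5: ['elephant'] (min_width=8, slack=6)
Line 6: ['architect'] (min_width=9, slack=5)
Line 7: ['plate', 'for'] (min_width=9, slack=5)
Line 8: ['gentle', 'are', 'sky'] (min_width=14, slack=0)
Line 9: ['sea', 'emerald'] (min_width=11, slack=3)
Line 10: ['quick', 'to'] (min_width=8, slack=6)
Line 11: ['coffee', 'red'] (min_width=10, slack=4)
Line 12: ['tower', 'bird'] (min_width=10, slack=4)
Line 13: ['stop', 'salt'] (min_width=9, slack=5)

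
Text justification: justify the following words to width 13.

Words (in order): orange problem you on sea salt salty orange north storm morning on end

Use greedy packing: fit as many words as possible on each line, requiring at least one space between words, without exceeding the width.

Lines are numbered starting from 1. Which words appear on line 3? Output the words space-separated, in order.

Line 1: ['orange'] (min_width=6, slack=7)
Line 2: ['problem', 'you'] (min_width=11, slack=2)
Line 3: ['on', 'sea', 'salt'] (min_width=11, slack=2)
Line 4: ['salty', 'orange'] (min_width=12, slack=1)
Line 5: ['north', 'storm'] (min_width=11, slack=2)
Line 6: ['morning', 'on'] (min_width=10, slack=3)
Line 7: ['end'] (min_width=3, slack=10)

Answer: on sea salt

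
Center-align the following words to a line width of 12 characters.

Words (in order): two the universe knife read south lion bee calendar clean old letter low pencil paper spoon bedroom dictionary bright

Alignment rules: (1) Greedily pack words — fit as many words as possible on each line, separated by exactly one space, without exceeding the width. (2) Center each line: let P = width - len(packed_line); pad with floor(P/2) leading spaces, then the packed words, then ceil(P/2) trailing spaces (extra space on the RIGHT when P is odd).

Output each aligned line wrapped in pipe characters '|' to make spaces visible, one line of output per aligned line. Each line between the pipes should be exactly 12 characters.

Answer: |  two the   |
|  universe  |
| knife read |
| south lion |
|bee calendar|
| clean old  |
| letter low |
|pencil paper|
|   spoon    |
|  bedroom   |
| dictionary |
|   bright   |

Derivation:
Line 1: ['two', 'the'] (min_width=7, slack=5)
Line 2: ['universe'] (min_width=8, slack=4)
Line 3: ['knife', 'read'] (min_width=10, slack=2)
Line 4: ['south', 'lion'] (min_width=10, slack=2)
Line 5: ['bee', 'calendar'] (min_width=12, slack=0)
Line 6: ['clean', 'old'] (min_width=9, slack=3)
Line 7: ['letter', 'low'] (min_width=10, slack=2)
Line 8: ['pencil', 'paper'] (min_width=12, slack=0)
Line 9: ['spoon'] (min_width=5, slack=7)
Line 10: ['bedroom'] (min_width=7, slack=5)
Line 11: ['dictionary'] (min_width=10, slack=2)
Line 12: ['bright'] (min_width=6, slack=6)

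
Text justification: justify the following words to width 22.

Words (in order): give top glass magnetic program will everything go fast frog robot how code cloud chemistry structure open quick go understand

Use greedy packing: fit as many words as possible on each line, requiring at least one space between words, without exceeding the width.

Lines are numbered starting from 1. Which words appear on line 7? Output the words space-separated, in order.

Line 1: ['give', 'top', 'glass'] (min_width=14, slack=8)
Line 2: ['magnetic', 'program', 'will'] (min_width=21, slack=1)
Line 3: ['everything', 'go', 'fast'] (min_width=18, slack=4)
Line 4: ['frog', 'robot', 'how', 'code'] (min_width=19, slack=3)
Line 5: ['cloud', 'chemistry'] (min_width=15, slack=7)
Line 6: ['structure', 'open', 'quick'] (min_width=20, slack=2)
Line 7: ['go', 'understand'] (min_width=13, slack=9)

Answer: go understand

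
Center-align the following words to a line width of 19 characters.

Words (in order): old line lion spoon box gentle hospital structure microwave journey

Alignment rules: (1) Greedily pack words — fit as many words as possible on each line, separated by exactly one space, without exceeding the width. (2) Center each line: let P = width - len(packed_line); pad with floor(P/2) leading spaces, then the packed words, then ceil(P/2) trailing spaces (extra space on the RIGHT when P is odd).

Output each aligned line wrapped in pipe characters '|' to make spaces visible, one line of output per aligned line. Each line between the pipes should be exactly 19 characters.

Line 1: ['old', 'line', 'lion', 'spoon'] (min_width=19, slack=0)
Line 2: ['box', 'gentle', 'hospital'] (min_width=19, slack=0)
Line 3: ['structure', 'microwave'] (min_width=19, slack=0)
Line 4: ['journey'] (min_width=7, slack=12)

Answer: |old line lion spoon|
|box gentle hospital|
|structure microwave|
|      journey      |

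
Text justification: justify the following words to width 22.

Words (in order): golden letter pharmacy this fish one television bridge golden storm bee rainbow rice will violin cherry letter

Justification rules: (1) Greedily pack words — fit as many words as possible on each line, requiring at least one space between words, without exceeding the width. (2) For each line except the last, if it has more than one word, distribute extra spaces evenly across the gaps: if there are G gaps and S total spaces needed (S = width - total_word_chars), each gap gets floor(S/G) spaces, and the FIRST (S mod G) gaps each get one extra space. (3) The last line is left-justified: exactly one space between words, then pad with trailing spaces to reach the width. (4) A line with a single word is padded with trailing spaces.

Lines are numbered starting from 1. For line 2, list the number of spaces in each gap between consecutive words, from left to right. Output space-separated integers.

Line 1: ['golden', 'letter', 'pharmacy'] (min_width=22, slack=0)
Line 2: ['this', 'fish', 'one'] (min_width=13, slack=9)
Line 3: ['television', 'bridge'] (min_width=17, slack=5)
Line 4: ['golden', 'storm', 'bee'] (min_width=16, slack=6)
Line 5: ['rainbow', 'rice', 'will'] (min_width=17, slack=5)
Line 6: ['violin', 'cherry', 'letter'] (min_width=20, slack=2)

Answer: 6 5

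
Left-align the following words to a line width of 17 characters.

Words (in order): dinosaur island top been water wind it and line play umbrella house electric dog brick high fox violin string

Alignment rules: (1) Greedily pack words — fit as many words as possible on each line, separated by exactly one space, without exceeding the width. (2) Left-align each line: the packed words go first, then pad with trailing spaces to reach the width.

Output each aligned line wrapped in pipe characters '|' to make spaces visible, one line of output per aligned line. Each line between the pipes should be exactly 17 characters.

Line 1: ['dinosaur', 'island'] (min_width=15, slack=2)
Line 2: ['top', 'been', 'water'] (min_width=14, slack=3)
Line 3: ['wind', 'it', 'and', 'line'] (min_width=16, slack=1)
Line 4: ['play', 'umbrella'] (min_width=13, slack=4)
Line 5: ['house', 'electric'] (min_width=14, slack=3)
Line 6: ['dog', 'brick', 'high'] (min_width=14, slack=3)
Line 7: ['fox', 'violin', 'string'] (min_width=17, slack=0)

Answer: |dinosaur island  |
|top been water   |
|wind it and line |
|play umbrella    |
|house electric   |
|dog brick high   |
|fox violin string|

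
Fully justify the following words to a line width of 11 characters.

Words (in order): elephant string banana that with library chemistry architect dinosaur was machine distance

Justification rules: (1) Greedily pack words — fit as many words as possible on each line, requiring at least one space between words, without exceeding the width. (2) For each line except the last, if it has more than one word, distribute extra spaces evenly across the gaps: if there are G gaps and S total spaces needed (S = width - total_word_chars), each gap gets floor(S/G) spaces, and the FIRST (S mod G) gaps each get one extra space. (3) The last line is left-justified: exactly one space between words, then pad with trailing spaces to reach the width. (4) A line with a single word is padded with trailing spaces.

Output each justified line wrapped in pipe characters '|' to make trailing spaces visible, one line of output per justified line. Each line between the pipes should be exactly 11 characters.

Line 1: ['elephant'] (min_width=8, slack=3)
Line 2: ['string'] (min_width=6, slack=5)
Line 3: ['banana', 'that'] (min_width=11, slack=0)
Line 4: ['with'] (min_width=4, slack=7)
Line 5: ['library'] (min_width=7, slack=4)
Line 6: ['chemistry'] (min_width=9, slack=2)
Line 7: ['architect'] (min_width=9, slack=2)
Line 8: ['dinosaur'] (min_width=8, slack=3)
Line 9: ['was', 'machine'] (min_width=11, slack=0)
Line 10: ['distance'] (min_width=8, slack=3)

Answer: |elephant   |
|string     |
|banana that|
|with       |
|library    |
|chemistry  |
|architect  |
|dinosaur   |
|was machine|
|distance   |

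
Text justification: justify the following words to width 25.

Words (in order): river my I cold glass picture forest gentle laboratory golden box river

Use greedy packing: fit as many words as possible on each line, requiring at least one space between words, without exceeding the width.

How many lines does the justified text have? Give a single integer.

Line 1: ['river', 'my', 'I', 'cold', 'glass'] (min_width=21, slack=4)
Line 2: ['picture', 'forest', 'gentle'] (min_width=21, slack=4)
Line 3: ['laboratory', 'golden', 'box'] (min_width=21, slack=4)
Line 4: ['river'] (min_width=5, slack=20)
Total lines: 4

Answer: 4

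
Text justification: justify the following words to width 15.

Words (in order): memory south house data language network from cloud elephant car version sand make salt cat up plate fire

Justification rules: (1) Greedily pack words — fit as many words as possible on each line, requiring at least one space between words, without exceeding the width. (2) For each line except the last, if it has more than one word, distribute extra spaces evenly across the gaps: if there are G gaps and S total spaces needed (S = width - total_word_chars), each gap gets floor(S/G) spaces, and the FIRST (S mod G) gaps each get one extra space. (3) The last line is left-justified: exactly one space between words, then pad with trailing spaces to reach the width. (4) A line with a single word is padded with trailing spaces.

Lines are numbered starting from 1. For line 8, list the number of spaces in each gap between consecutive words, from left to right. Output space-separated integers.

Line 1: ['memory', 'south'] (min_width=12, slack=3)
Line 2: ['house', 'data'] (min_width=10, slack=5)
Line 3: ['language'] (min_width=8, slack=7)
Line 4: ['network', 'from'] (min_width=12, slack=3)
Line 5: ['cloud', 'elephant'] (min_width=14, slack=1)
Line 6: ['car', 'version'] (min_width=11, slack=4)
Line 7: ['sand', 'make', 'salt'] (min_width=14, slack=1)
Line 8: ['cat', 'up', 'plate'] (min_width=12, slack=3)
Line 9: ['fire'] (min_width=4, slack=11)

Answer: 3 2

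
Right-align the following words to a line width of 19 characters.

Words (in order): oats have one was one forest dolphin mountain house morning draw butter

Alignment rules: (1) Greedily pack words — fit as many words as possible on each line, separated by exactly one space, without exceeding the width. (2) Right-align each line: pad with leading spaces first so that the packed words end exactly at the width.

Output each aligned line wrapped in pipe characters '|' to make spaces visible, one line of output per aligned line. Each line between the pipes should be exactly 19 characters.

Line 1: ['oats', 'have', 'one', 'was'] (min_width=17, slack=2)
Line 2: ['one', 'forest', 'dolphin'] (min_width=18, slack=1)
Line 3: ['mountain', 'house'] (min_width=14, slack=5)
Line 4: ['morning', 'draw', 'butter'] (min_width=19, slack=0)

Answer: |  oats have one was|
| one forest dolphin|
|     mountain house|
|morning draw butter|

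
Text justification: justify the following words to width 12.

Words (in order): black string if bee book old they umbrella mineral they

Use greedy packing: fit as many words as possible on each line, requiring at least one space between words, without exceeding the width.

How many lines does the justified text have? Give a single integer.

Line 1: ['black', 'string'] (min_width=12, slack=0)
Line 2: ['if', 'bee', 'book'] (min_width=11, slack=1)
Line 3: ['old', 'they'] (min_width=8, slack=4)
Line 4: ['umbrella'] (min_width=8, slack=4)
Line 5: ['mineral', 'they'] (min_width=12, slack=0)
Total lines: 5

Answer: 5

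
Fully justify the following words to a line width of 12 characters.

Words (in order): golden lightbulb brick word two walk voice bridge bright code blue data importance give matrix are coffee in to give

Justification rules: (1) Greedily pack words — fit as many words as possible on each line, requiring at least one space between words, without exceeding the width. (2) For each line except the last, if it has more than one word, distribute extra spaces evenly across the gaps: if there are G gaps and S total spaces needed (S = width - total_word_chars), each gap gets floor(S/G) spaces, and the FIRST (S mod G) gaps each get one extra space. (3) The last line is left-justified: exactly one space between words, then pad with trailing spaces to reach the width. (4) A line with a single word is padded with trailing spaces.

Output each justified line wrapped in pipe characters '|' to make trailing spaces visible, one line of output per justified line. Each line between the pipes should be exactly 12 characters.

Line 1: ['golden'] (min_width=6, slack=6)
Line 2: ['lightbulb'] (min_width=9, slack=3)
Line 3: ['brick', 'word'] (min_width=10, slack=2)
Line 4: ['two', 'walk'] (min_width=8, slack=4)
Line 5: ['voice', 'bridge'] (min_width=12, slack=0)
Line 6: ['bright', 'code'] (min_width=11, slack=1)
Line 7: ['blue', 'data'] (min_width=9, slack=3)
Line 8: ['importance'] (min_width=10, slack=2)
Line 9: ['give', 'matrix'] (min_width=11, slack=1)
Line 10: ['are', 'coffee'] (min_width=10, slack=2)
Line 11: ['in', 'to', 'give'] (min_width=10, slack=2)

Answer: |golden      |
|lightbulb   |
|brick   word|
|two     walk|
|voice bridge|
|bright  code|
|blue    data|
|importance  |
|give  matrix|
|are   coffee|
|in to give  |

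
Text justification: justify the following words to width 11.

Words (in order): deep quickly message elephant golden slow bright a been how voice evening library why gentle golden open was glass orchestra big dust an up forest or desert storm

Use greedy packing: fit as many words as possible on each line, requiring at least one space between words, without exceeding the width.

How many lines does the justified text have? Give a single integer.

Answer: 18

Derivation:
Line 1: ['deep'] (min_width=4, slack=7)
Line 2: ['quickly'] (min_width=7, slack=4)
Line 3: ['message'] (min_width=7, slack=4)
Line 4: ['elephant'] (min_width=8, slack=3)
Line 5: ['golden', 'slow'] (min_width=11, slack=0)
Line 6: ['bright', 'a'] (min_width=8, slack=3)
Line 7: ['been', 'how'] (min_width=8, slack=3)
Line 8: ['voice'] (min_width=5, slack=6)
Line 9: ['evening'] (min_width=7, slack=4)
Line 10: ['library', 'why'] (min_width=11, slack=0)
Line 11: ['gentle'] (min_width=6, slack=5)
Line 12: ['golden', 'open'] (min_width=11, slack=0)
Line 13: ['was', 'glass'] (min_width=9, slack=2)
Line 14: ['orchestra'] (min_width=9, slack=2)
Line 15: ['big', 'dust', 'an'] (min_width=11, slack=0)
Line 16: ['up', 'forest'] (min_width=9, slack=2)
Line 17: ['or', 'desert'] (min_width=9, slack=2)
Line 18: ['storm'] (min_width=5, slack=6)
Total lines: 18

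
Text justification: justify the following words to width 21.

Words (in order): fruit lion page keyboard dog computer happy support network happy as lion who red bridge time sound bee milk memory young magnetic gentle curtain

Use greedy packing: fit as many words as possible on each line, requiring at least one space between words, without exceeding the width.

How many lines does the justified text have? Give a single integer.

Line 1: ['fruit', 'lion', 'page'] (min_width=15, slack=6)
Line 2: ['keyboard', 'dog', 'computer'] (min_width=21, slack=0)
Line 3: ['happy', 'support', 'network'] (min_width=21, slack=0)
Line 4: ['happy', 'as', 'lion', 'who', 'red'] (min_width=21, slack=0)
Line 5: ['bridge', 'time', 'sound', 'bee'] (min_width=21, slack=0)
Line 6: ['milk', 'memory', 'young'] (min_width=17, slack=4)
Line 7: ['magnetic', 'gentle'] (min_width=15, slack=6)
Line 8: ['curtain'] (min_width=7, slack=14)
Total lines: 8

Answer: 8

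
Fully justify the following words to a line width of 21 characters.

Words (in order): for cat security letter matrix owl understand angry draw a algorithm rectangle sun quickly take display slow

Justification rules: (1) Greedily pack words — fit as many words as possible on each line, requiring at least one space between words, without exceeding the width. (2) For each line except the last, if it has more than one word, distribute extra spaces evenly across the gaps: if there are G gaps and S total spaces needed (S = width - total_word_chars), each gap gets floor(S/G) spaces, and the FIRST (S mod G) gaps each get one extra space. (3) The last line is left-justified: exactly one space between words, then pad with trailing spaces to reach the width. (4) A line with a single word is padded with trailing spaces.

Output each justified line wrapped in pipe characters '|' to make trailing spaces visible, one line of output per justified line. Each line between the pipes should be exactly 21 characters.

Line 1: ['for', 'cat', 'security'] (min_width=16, slack=5)
Line 2: ['letter', 'matrix', 'owl'] (min_width=17, slack=4)
Line 3: ['understand', 'angry', 'draw'] (min_width=21, slack=0)
Line 4: ['a', 'algorithm', 'rectangle'] (min_width=21, slack=0)
Line 5: ['sun', 'quickly', 'take'] (min_width=16, slack=5)
Line 6: ['display', 'slow'] (min_width=12, slack=9)

Answer: |for    cat   security|
|letter   matrix   owl|
|understand angry draw|
|a algorithm rectangle|
|sun    quickly   take|
|display slow         |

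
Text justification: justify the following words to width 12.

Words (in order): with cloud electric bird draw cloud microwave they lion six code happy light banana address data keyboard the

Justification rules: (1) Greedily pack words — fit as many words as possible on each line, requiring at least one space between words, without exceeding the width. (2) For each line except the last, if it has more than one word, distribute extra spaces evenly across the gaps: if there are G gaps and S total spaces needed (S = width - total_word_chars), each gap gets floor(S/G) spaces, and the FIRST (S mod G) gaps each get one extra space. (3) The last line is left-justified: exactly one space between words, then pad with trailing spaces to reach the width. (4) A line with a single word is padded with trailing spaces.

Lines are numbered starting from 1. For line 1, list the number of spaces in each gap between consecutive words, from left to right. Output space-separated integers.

Answer: 3

Derivation:
Line 1: ['with', 'cloud'] (min_width=10, slack=2)
Line 2: ['electric'] (min_width=8, slack=4)
Line 3: ['bird', 'draw'] (min_width=9, slack=3)
Line 4: ['cloud'] (min_width=5, slack=7)
Line 5: ['microwave'] (min_width=9, slack=3)
Line 6: ['they', 'lion'] (min_width=9, slack=3)
Line 7: ['six', 'code'] (min_width=8, slack=4)
Line 8: ['happy', 'light'] (min_width=11, slack=1)
Line 9: ['banana'] (min_width=6, slack=6)
Line 10: ['address', 'data'] (min_width=12, slack=0)
Line 11: ['keyboard', 'the'] (min_width=12, slack=0)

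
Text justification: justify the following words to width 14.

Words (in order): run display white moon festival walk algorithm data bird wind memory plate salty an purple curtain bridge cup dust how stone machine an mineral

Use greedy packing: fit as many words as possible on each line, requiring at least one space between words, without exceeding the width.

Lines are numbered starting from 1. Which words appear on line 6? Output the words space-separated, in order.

Line 1: ['run', 'display'] (min_width=11, slack=3)
Line 2: ['white', 'moon'] (min_width=10, slack=4)
Line 3: ['festival', 'walk'] (min_width=13, slack=1)
Line 4: ['algorithm', 'data'] (min_width=14, slack=0)
Line 5: ['bird', 'wind'] (min_width=9, slack=5)
Line 6: ['memory', 'plate'] (min_width=12, slack=2)
Line 7: ['salty', 'an'] (min_width=8, slack=6)
Line 8: ['purple', 'curtain'] (min_width=14, slack=0)
Line 9: ['bridge', 'cup'] (min_width=10, slack=4)
Line 10: ['dust', 'how', 'stone'] (min_width=14, slack=0)
Line 11: ['machine', 'an'] (min_width=10, slack=4)
Line 12: ['mineral'] (min_width=7, slack=7)

Answer: memory plate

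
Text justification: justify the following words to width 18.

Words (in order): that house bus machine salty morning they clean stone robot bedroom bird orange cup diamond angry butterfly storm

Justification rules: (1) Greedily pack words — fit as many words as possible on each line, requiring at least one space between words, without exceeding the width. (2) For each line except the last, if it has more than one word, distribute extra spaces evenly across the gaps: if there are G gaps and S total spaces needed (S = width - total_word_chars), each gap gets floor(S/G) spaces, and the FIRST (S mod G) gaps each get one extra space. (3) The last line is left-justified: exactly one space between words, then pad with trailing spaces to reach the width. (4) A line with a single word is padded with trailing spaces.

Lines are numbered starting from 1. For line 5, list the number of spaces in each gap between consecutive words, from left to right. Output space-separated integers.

Line 1: ['that', 'house', 'bus'] (min_width=14, slack=4)
Line 2: ['machine', 'salty'] (min_width=13, slack=5)
Line 3: ['morning', 'they', 'clean'] (min_width=18, slack=0)
Line 4: ['stone', 'robot'] (min_width=11, slack=7)
Line 5: ['bedroom', 'bird'] (min_width=12, slack=6)
Line 6: ['orange', 'cup', 'diamond'] (min_width=18, slack=0)
Line 7: ['angry', 'butterfly'] (min_width=15, slack=3)
Line 8: ['storm'] (min_width=5, slack=13)

Answer: 7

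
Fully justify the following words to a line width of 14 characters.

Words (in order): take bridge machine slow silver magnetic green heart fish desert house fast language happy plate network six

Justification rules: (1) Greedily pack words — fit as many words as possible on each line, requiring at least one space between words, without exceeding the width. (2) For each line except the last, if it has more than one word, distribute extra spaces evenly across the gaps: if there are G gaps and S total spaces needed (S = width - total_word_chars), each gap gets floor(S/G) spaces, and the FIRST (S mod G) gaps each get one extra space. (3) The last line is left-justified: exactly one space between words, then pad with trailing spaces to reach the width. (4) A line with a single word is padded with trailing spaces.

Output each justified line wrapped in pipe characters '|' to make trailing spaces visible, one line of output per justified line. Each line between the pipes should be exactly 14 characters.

Answer: |take    bridge|
|machine   slow|
|silver        |
|magnetic green|
|heart     fish|
|desert   house|
|fast  language|
|happy    plate|
|network six   |

Derivation:
Line 1: ['take', 'bridge'] (min_width=11, slack=3)
Line 2: ['machine', 'slow'] (min_width=12, slack=2)
Line 3: ['silver'] (min_width=6, slack=8)
Line 4: ['magnetic', 'green'] (min_width=14, slack=0)
Line 5: ['heart', 'fish'] (min_width=10, slack=4)
Line 6: ['desert', 'house'] (min_width=12, slack=2)
Line 7: ['fast', 'language'] (min_width=13, slack=1)
Line 8: ['happy', 'plate'] (min_width=11, slack=3)
Line 9: ['network', 'six'] (min_width=11, slack=3)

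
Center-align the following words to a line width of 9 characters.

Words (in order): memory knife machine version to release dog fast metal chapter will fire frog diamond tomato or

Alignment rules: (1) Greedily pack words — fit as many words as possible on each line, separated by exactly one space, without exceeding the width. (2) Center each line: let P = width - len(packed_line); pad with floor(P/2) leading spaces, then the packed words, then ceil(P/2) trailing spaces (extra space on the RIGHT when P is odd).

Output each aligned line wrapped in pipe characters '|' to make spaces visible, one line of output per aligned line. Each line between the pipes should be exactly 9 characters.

Line 1: ['memory'] (min_width=6, slack=3)
Line 2: ['knife'] (min_width=5, slack=4)
Line 3: ['machine'] (min_width=7, slack=2)
Line 4: ['version'] (min_width=7, slack=2)
Line 5: ['to'] (min_width=2, slack=7)
Line 6: ['release'] (min_width=7, slack=2)
Line 7: ['dog', 'fast'] (min_width=8, slack=1)
Line 8: ['metal'] (min_width=5, slack=4)
Line 9: ['chapter'] (min_width=7, slack=2)
Line 10: ['will', 'fire'] (min_width=9, slack=0)
Line 11: ['frog'] (min_width=4, slack=5)
Line 12: ['diamond'] (min_width=7, slack=2)
Line 13: ['tomato', 'or'] (min_width=9, slack=0)

Answer: | memory  |
|  knife  |
| machine |
| version |
|   to    |
| release |
|dog fast |
|  metal  |
| chapter |
|will fire|
|  frog   |
| diamond |
|tomato or|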